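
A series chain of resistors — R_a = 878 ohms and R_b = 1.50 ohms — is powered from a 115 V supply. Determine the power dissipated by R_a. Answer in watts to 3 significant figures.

15.0 W

In a series string the same current flows through every resistor — find that current, then P = I²R for the one we want.
R_total = 878 + 1.50 = 879.5 Ω
I = V / R_total = 115 / 879.5 = 0.1308 A
P_R_a = I² × R_a = (0.1308)² × 878 = 15.01 W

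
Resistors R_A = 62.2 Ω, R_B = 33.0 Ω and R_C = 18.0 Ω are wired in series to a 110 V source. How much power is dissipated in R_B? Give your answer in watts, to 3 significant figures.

Since the resistors are in series they all carry the loop current I = V/R_total; the power in any one is I²R.
R_total = 62.2 + 33.0 + 18.0 = 113.2 Ω
I = V / R_total = 110 / 113.2 = 0.9717 A
P_R_B = I² × R_B = (0.9717)² × 33.0 = 31.16 W

31.2 W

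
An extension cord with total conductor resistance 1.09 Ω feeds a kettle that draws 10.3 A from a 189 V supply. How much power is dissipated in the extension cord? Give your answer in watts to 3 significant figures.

Only the current and the line resistance are needed for the I²R loss.
The extension cord carries the full 10.3 A.
P_line = I² R_line = (10.30)² × 1.09 = 115.6 W

116 W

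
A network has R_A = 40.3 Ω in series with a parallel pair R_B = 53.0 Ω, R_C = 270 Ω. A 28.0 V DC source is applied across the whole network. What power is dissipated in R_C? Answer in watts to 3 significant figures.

0.796 W

Collapse R_B‖R_C to a single equivalent, reducing the network to two series elements.
R_p = (53.0×270)/(53.0+270) = 44.30 Ω
R_total = 40.3 + 44.30 = 84.60 Ω
I = V / R_total = 28.0 / 84.60 = 0.3310 A
Voltage across the parallel pair: V_p = I × R_p = 0.3310 × 44.30 = 14.66 V
With V_p across R_C, its power is V_p²/R_C.
P_R_C = (14.66)² / 270 = 0.7963 W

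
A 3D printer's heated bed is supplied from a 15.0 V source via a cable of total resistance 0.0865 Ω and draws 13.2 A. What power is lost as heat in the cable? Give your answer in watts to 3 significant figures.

15.1 W

Line loss is just I²R for the cable — we know both I and R_line directly.
The cable carries the full 13.2 A.
P_line = I² R_line = (13.20)² × 0.0865 = 15.07 W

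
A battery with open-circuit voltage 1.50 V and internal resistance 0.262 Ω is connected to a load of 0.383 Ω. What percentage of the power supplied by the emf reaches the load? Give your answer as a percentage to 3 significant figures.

59.4 %

Efficiency is P_load / P_total. With a series r and R sharing the same I, P = I²R for each, so η = R/(R+r).
η = R / (R + r) = 0.383 / (0.383 + 0.262) = 0.5938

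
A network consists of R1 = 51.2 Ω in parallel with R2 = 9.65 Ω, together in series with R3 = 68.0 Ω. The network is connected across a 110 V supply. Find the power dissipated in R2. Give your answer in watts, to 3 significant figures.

Collapse the R1‖R2 pair into one equivalent R_p; then R_p and R3 form a series string.
R_p = (51.2×9.65)/(51.2+9.65) = 8.120 Ω
R_total = R_p + 68.0 = 8.120 + 68.0 = 76.12 Ω
I = V / R_total = 110 / 76.12 = 1.445 A
Voltage across the parallel pair: V_p = I × R_p = 1.445 × 8.120 = 11.73 V
Use P = V²/R for R2 with V = V_p.
P_R2 = (11.73)² / 9.65 = 14.27 W

14.3 W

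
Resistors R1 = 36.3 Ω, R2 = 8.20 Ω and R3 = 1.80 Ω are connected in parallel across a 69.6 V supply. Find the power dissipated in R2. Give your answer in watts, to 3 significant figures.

Every branch has 69.6 V across it, so for R2 the power is simply V²/R.
P_R2 = V² / R2 = (69.6)² / 8.20 Ω = 590.8 W

591 W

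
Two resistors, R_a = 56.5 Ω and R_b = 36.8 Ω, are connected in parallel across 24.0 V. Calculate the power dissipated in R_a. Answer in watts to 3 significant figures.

10.2 W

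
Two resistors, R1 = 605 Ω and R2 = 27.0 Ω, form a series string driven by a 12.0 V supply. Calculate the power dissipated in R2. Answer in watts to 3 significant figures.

0.00973 W

The current is common to all series resistors; compute it, then apply P = I²R for the target.
R_total = 605 + 27.0 = 632.0 Ω
I = V / R_total = 12.0 / 632.0 = 0.01899 A
P_R2 = I² × R2 = (0.01899)² × 27.0 = 0.009734 W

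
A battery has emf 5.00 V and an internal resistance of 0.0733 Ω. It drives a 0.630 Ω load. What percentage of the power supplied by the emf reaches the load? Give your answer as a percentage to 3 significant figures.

η = P_load/(P_load+P_int) = I²R/(I²R+I²r) = R/(R+r) — the I² cancels for series elements.
η = R / (R + r) = 0.630 / (0.630 + 0.0733) = 0.8958

89.6 %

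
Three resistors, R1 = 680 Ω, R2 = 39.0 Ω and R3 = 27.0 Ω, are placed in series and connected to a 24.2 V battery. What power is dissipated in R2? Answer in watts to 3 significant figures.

In a series string the same current flows through every resistor — find that current, then P = I²R for the one we want.
R_total = 680 + 39.0 + 27.0 = 746.0 Ω
I = V / R_total = 24.2 / 746.0 = 0.03244 A
P_R2 = I² × R2 = (0.03244)² × 39.0 = 0.04104 W

0.0410 W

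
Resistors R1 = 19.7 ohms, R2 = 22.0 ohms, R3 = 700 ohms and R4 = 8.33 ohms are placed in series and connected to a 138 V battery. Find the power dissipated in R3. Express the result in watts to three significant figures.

23.7 W

Every series element carries the same I. Get I from the total resistance, then P = I² × R3.
R_total = 19.7 + 22.0 + 700 + 8.33 = 750.0 Ω
I = V / R_total = 138 / 750.0 = 0.1840 A
P_R3 = I² × R3 = (0.1840)² × 700 = 23.70 W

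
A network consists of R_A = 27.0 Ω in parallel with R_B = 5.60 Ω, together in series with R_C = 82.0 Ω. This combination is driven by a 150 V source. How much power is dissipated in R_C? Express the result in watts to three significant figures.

246 W

Combine R_A and R_B into their parallel equivalent first, reducing the network to two series resistors.
R_p = (27.0×5.60)/(27.0+5.60) = 4.638 Ω
R_total = R_p + 82.0 = 4.638 + 82.0 = 86.64 Ω
I = V / R_total = 150 / 86.64 = 1.731 A
R_C is the series element, so its power is I²R.
P_R_C = (1.731)² × 82.0 = 245.8 W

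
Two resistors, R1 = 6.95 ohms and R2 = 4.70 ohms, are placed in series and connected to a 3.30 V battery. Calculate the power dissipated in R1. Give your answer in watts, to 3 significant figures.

Series elements share the same current, so find I first, then use P = I²R.
R_total = 6.95 + 4.70 = 11.65 Ω
I = V / R_total = 3.30 / 11.65 = 0.2833 A
P_R1 = I² × R1 = (0.2833)² × 6.95 = 0.5576 W

0.558 W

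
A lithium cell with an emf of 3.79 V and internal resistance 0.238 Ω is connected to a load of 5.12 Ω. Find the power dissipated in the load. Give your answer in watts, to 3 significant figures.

2.56 W

The internal resistance and the load are in series, so the same I flows through both; get I from ε/(r+R), then I²R for the load.
I = ε / (r + R) = 3.79 / (0.238 + 5.12) = 0.7074 A
P_load = I² R = (0.7074)² × 5.12 = 2.562 W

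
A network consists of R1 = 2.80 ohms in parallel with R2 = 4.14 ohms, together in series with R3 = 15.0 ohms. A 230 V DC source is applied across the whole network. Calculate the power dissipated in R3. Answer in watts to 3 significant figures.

First find R_p for the parallel pair, then treat R_p + R3 as a series loop.
R_p = (2.80×4.14)/(2.80+4.14) = 1.670 Ω
R_total = R_p + 15.0 = 1.670 + 15.0 = 16.67 Ω
I = V / R_total = 230 / 16.67 = 13.80 A
R3 is the series element, so its power is I²R.
P_R3 = (13.80)² × 15.0 = 2855 W

2860 W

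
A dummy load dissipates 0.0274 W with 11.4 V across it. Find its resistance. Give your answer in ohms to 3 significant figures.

The two known quantities fix the third via R = V² / P.
R = (11.4)² / 0.0274 = 4743 Ω

4740 Ω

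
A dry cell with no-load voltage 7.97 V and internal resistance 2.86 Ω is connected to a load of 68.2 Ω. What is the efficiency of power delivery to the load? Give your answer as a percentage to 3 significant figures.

96.0 %

Efficiency is P_load / P_total. With a series r and R sharing the same I, P = I²R for each, so η = R/(R+r).
η = R / (R + r) = 68.2 / (68.2 + 2.86) = 0.9598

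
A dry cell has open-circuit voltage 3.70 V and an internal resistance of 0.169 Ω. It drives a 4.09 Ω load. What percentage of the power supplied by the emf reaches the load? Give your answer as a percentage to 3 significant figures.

η = P_load/(P_load+P_int) = I²R/(I²R+I²r) = R/(R+r) — the I² cancels for series elements.
η = R / (R + r) = 4.09 / (4.09 + 0.169) = 0.9603

96.0 %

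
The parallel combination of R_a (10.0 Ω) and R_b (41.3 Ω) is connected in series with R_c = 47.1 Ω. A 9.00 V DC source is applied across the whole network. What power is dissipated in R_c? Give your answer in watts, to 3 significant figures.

1.25 W

First find R_p for the parallel pair, then treat R_p + R_c as a series loop.
R_p = (10.0×41.3)/(10.0+41.3) = 8.051 Ω
R_total = R_p + 47.1 = 8.051 + 47.1 = 55.15 Ω
I = V / R_total = 9.00 / 55.15 = 0.1632 A
All the supply current flows through R_c; use P = I²R_c.
P_R_c = (0.1632)² × 47.1 = 1.254 W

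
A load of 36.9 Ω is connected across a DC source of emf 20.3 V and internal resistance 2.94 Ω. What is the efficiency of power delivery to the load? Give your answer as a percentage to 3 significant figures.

Both r and R carry the same current, so the power split is just the resistance split: η = R/(R+r).
η = R / (R + r) = 36.9 / (36.9 + 2.94) = 0.9262

92.6 %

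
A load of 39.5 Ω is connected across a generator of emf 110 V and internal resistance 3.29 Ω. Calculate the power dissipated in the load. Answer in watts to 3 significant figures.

261 W

With r and R in series, I = ε/(r+R); the load dissipates I²R.
I = ε / (r + R) = 110 / (3.29 + 39.5) = 2.571 A
P_load = I² R = (2.571)² × 39.5 = 261.0 W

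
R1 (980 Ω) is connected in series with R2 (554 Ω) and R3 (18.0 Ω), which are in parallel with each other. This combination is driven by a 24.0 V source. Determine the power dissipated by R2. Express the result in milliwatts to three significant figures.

0.318 mW

First combine the parallel branches into one equivalent R_p, then R1 + R_p is a series pair.
R_p = (554×18.0)/(554+18.0) = 17.43 Ω
R_total = 980 + 17.43 = 997.4 Ω
I = V / R_total = 24.0 / 997.4 = 0.02406 A
Voltage across the parallel pair: V_p = I × R_p = 0.02406 × 17.43 = 0.4195 V
R2 is across V_p, so use P = V²/R for that branch.
P_R2 = (0.4195)² / 554 = 0.0003176 W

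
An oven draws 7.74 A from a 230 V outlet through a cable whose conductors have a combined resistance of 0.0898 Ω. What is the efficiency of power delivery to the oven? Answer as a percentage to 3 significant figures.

The cable carries the full 7.74 A.
P_line = I² R_line = (7.740)² × 0.0898 = 5.380 W
P_source = V I = 230 × 7.740 = 1780 W; P_load = 1775 W
η = P_load / P_source = 1775 / 1780 = 0.9970

99.7 %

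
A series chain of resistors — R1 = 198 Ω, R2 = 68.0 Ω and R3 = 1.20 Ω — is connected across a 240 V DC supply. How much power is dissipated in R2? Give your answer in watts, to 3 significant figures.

54.9 W

The current is common to all series resistors; compute it, then apply P = I²R for the target.
R_total = 198 + 68.0 + 1.20 = 267.2 Ω
I = V / R_total = 240 / 267.2 = 0.8982 A
P_R2 = I² × R2 = (0.8982)² × 68.0 = 54.86 W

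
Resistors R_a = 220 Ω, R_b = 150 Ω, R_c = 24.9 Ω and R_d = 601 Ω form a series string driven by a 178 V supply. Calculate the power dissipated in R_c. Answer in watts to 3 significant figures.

Since the resistors are in series they all carry the loop current I = V/R_total; the power in any one is I²R.
R_total = 220 + 150 + 24.9 + 601 = 995.9 Ω
I = V / R_total = 178 / 995.9 = 0.1787 A
P_R_c = I² × R_c = (0.1787)² × 24.9 = 0.7954 W

0.795 W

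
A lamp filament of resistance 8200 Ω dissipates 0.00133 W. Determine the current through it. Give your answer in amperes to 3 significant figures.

0.000403 A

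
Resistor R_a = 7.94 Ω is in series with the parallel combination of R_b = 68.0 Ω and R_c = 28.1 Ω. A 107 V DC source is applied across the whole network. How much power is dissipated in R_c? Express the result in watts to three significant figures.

Reduce the parallel pair to R_p first; the network is then a simple series string.
R_p = (68.0×28.1)/(68.0+28.1) = 19.88 Ω
R_total = 7.94 + 19.88 = 27.82 Ω
I = V / R_total = 107 / 27.82 = 3.846 A
Voltage across the parallel pair: V_p = I × R_p = 3.846 × 19.88 = 76.47 V
R_c sees V_p directly, so P = V_p² / R_c.
P_R_c = (76.47)² / 28.1 = 208.1 W

208 W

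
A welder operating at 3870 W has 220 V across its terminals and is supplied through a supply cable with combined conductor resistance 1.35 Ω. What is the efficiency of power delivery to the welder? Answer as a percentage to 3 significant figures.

90.3 %

I = P / V = 3870 / 220 = 17.59 A through the supply cable.
P_line = I² R_line = (17.59)² × 1.35 = 417.7 W
P_source = P_load + P_line = 3870 + 417.7 = 4288 W
η = P_load / P_source = 3870 / 4288 = 0.9026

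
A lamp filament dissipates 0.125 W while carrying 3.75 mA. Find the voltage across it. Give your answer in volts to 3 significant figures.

Inverting the appropriate power form: V = P / I.
V = 0.125 / 0.003750 = 33.33 V

33.3 V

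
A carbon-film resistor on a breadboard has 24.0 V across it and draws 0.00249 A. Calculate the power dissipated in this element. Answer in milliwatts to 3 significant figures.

59.8 mW

Both the voltage across and the current through the element are known, so P = V I applies directly.
P = 24.0 V × 0.002490 A = 0.05976 W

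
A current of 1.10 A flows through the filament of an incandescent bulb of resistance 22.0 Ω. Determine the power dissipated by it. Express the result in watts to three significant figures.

26.6 W

The current through and the resistance of the element are both given; use P = I²R.
P = (1.100 A)² × 22.0 Ω = 26.62 W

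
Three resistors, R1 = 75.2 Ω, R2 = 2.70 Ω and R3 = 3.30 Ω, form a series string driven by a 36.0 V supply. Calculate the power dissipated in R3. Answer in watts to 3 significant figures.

0.649 W

In a series string the same current flows through every resistor — find that current, then P = I²R for the one we want.
R_total = 75.2 + 2.70 + 3.30 = 81.20 Ω
I = V / R_total = 36.0 / 81.20 = 0.4433 A
P_R3 = I² × R3 = (0.4433)² × 3.30 = 0.6486 W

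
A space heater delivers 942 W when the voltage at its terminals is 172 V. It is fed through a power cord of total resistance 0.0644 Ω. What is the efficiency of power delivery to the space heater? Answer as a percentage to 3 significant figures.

I = P / V = 942 / 172 = 5.477 A through the power cord.
P_line = I² R_line = (5.477)² × 0.0644 = 1.932 W
P_source = P_load + P_line = 942.0 + 1.932 = 943.9 W
η = P_load / P_source = 942.0 / 943.9 = 0.9980

99.8 %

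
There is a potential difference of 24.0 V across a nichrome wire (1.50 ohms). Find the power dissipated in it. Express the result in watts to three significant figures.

Voltage and resistance are given, so P = V²/R is the one-step route.
P = (24.0 V)² / 1.50 Ω = 384.0 W

384 W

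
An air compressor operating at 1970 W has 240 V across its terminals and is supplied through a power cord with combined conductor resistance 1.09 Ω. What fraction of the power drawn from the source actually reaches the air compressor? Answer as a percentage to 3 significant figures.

I = P / V = 1970 / 240 = 8.208 A through the power cord.
P_line = I² R_line = (8.208)² × 1.09 = 73.44 W
P_source = P_load + P_line = 1970 + 73.44 = 2043 W
η = P_load / P_source = 1970 / 2043 = 0.9641

96.4 %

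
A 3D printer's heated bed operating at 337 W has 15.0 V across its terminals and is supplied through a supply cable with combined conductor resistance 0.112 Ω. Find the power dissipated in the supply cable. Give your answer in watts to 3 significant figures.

56.5 W

Only the current and the line resistance are needed for the I²R loss.
I = P / V = 337 / 15.0 = 22.47 A through the supply cable.
P_line = I² R_line = (22.47)² × 0.112 = 56.53 W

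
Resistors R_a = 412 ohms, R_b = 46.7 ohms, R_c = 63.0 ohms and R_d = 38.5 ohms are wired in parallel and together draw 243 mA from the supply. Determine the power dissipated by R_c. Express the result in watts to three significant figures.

We need the common branch voltage; get it from I_total × R_eq, then P = V²/R for the branch.
1/R_eq = 1/412 + 1/46.7 + 1/63.0 + 1/38.5 ⇒ R_eq = 15.22 Ω
V = I_total × R_eq = 0.2430 × 15.22 = 3.699 V
P_R_c = V² / R_c = (3.699)² / 63.0 = 0.2172 W

0.217 W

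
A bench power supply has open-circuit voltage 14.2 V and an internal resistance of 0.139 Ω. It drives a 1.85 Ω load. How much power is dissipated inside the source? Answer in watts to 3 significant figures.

7.08 W

r is in series with the load, so it carries the full circuit current — the loss in it is I²r.
I = ε / (r + R) = 14.2 / (0.139 + 1.85) = 7.139 A
P_int = I² r = (7.139)² × 0.139 = 7.085 W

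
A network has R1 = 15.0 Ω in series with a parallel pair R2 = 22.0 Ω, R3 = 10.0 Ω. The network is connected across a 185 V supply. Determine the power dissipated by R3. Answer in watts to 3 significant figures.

Reduce the parallel pair to R_p first; the network is then a simple series string.
R_p = (22.0×10.0)/(22.0+10.0) = 6.875 Ω
R_total = 15.0 + 6.875 = 21.88 Ω
I = V / R_total = 185 / 21.88 = 8.457 A
Voltage across the parallel pair: V_p = I × R_p = 8.457 × 6.875 = 58.14 V
R3 sees V_p directly, so P = V_p² / R3.
P_R3 = (58.14)² / 10.0 = 338.1 W

338 W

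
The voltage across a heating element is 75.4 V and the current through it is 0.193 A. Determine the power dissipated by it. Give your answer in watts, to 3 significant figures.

14.6 W

Both the voltage across and the current through the element are known, so P = V I applies directly.
P = 75.4 V × 0.1930 A = 14.55 W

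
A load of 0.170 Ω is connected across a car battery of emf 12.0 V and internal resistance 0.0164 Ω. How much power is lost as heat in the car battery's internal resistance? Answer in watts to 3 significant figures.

r is in series with the load, so it carries the full circuit current — the loss in it is I²r.
I = ε / (r + R) = 12.0 / (0.0164 + 0.170) = 64.38 A
P_int = I² r = (64.38)² × 0.0164 = 67.97 W

68.0 W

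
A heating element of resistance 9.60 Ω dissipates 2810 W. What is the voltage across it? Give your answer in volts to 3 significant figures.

164 V

The two known quantities fix the third via V = √(P R).
V = √(2810 × 9.60) = 164.2 V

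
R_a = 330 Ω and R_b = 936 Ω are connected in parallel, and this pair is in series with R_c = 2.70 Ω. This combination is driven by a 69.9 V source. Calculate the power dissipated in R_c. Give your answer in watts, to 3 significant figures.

Combine R_a and R_b into their parallel equivalent first, reducing the network to two series resistors.
R_p = (330×936)/(330+936) = 244.0 Ω
R_total = R_p + 2.70 = 244.0 + 2.70 = 246.7 Ω
I = V / R_total = 69.9 / 246.7 = 0.2834 A
R_c is the series element, so its power is I²R.
P_R_c = (0.2834)² × 2.70 = 0.2168 W

0.217 W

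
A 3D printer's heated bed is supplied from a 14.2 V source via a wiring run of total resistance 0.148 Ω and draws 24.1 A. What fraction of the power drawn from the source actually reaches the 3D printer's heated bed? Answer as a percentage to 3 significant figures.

74.9 %

The wiring run carries the full 24.1 A.
P_line = I² R_line = (24.10)² × 0.148 = 85.96 W
P_source = V I = 14.2 × 24.10 = 342.2 W; P_load = 256.3 W
η = P_load / P_source = 256.3 / 342.2 = 0.7488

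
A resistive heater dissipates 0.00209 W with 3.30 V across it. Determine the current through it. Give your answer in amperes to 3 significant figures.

Rearranging the power relation for the two known quantities gives I = P / V.
I = 0.00209 / 3.30 = 0.0006333 A

0.000633 A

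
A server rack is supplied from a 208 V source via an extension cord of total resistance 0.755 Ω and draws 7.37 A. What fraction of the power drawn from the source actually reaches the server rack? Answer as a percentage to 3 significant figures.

The extension cord carries the full 7.37 A.
P_line = I² R_line = (7.370)² × 0.755 = 41.01 W
P_source = V I = 208 × 7.370 = 1533 W; P_load = 1492 W
η = P_load / P_source = 1492 / 1533 = 0.9732

97.3 %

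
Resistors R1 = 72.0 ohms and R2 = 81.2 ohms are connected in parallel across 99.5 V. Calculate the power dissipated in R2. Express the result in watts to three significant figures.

122 W

Every branch has 99.5 V across it, so for R2 the power is simply V²/R.
P_R2 = V² / R2 = (99.5)² / 81.2 Ω = 121.9 W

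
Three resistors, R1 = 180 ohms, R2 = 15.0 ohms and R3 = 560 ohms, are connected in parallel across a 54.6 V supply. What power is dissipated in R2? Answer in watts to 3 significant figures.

Each parallel branch sees the full supply voltage, so P = V²/R applies directly to the target branch.
P_R2 = V² / R2 = (54.6)² / 15.0 Ω = 198.7 W

199 W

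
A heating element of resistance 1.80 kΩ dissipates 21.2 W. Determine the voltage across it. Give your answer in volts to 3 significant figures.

195 V

Inverting the appropriate power form: V = √(P R).
V = √(21.2 × 1800) = 195.3 V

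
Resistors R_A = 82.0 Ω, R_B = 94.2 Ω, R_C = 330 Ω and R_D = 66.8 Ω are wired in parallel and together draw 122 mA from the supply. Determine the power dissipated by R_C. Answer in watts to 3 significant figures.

0.0271 W

The branches share the same voltage, but only the total current is given — find V from the equivalent resistance first.
1/R_eq = 1/82.0 + 1/94.2 + 1/330 + 1/66.8 ⇒ R_eq = 24.50 Ω
V = I_total × R_eq = 0.1220 × 24.50 = 2.989 V
P_R_C = V² / R_C = (2.989)² / 330 = 0.02708 W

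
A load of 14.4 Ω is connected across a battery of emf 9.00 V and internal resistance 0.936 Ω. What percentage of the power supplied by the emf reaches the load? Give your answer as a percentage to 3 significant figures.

The source delivers εI, of which I²R reaches the load and I²r is lost; since I is common, η = R/(R+r).
η = R / (R + r) = 14.4 / (14.4 + 0.936) = 0.9390

93.9 %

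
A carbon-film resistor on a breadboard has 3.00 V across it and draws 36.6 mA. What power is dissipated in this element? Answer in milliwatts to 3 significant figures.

110 mW

V and I are known directly — P = V I, no intermediate step needed.
P = 3.00 V × 0.03660 A = 0.1098 W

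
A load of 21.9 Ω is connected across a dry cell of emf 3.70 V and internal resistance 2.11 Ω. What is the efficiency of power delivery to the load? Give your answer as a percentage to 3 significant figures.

η = P_load/(P_load+P_int) = I²R/(I²R+I²r) = R/(R+r) — the I² cancels for series elements.
η = R / (R + r) = 21.9 / (21.9 + 2.11) = 0.9121

91.2 %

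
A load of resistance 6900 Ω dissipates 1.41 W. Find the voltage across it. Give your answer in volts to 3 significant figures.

Rearranging the power relation for the two known quantities gives V = √(P R).
V = √(1.41 × 6900) = 98.64 V

98.6 V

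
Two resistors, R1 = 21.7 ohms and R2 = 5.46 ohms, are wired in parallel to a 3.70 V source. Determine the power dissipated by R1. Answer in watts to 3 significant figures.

0.631 W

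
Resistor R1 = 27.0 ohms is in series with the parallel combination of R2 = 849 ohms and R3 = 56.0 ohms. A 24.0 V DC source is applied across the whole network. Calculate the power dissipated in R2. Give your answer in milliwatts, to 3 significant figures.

Reduce the parallel pair to R_p first; the network is then a simple series string.
R_p = (849×56.0)/(849+56.0) = 52.53 Ω
R_total = 27.0 + 52.53 = 79.53 Ω
I = V / R_total = 24.0 / 79.53 = 0.3018 A
Voltage across the parallel pair: V_p = I × R_p = 0.3018 × 52.53 = 15.85 V
R2 is across V_p, so use P = V²/R for that branch.
P_R2 = (15.85)² / 849 = 0.2960 W

296 mW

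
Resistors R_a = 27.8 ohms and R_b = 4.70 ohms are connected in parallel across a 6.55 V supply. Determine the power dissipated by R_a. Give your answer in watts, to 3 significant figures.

1.54 W

Parallel branches share the same voltage; P = V²/R gives the branch power in one step.
P_R_a = V² / R_a = (6.55)² / 27.8 Ω = 1.543 W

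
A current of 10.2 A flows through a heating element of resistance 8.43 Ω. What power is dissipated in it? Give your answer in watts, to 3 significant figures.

With I and R stated, P = I²R applies in one step.
P = (10.20 A)² × 8.43 Ω = 877.1 W

877 W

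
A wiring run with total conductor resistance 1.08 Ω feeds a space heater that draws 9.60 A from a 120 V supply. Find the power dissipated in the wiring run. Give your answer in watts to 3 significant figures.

Only the current and the line resistance are needed for the I²R loss.
The wiring run carries the full 9.60 A.
P_line = I² R_line = (9.600)² × 1.08 = 99.53 W

99.5 W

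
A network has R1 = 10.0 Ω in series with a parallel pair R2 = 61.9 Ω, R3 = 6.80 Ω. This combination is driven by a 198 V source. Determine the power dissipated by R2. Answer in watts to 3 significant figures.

91.4 W

Collapse R2‖R3 to a single equivalent, reducing the network to two series elements.
R_p = (61.9×6.80)/(61.9+6.80) = 6.127 Ω
R_total = 10.0 + 6.127 = 16.13 Ω
I = V / R_total = 198 / 16.13 = 12.28 A
Voltage across the parallel pair: V_p = I × R_p = 12.28 × 6.127 = 75.22 V
With V_p across R2, its power is V_p²/R2.
P_R2 = (75.22)² / 61.9 = 91.42 W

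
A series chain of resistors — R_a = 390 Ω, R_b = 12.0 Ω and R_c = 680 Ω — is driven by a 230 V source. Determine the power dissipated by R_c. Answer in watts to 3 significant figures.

In a series string the same current flows through every resistor — find that current, then P = I²R for the one we want.
R_total = 390 + 12.0 + 680 = 1082 Ω
I = V / R_total = 230 / 1082 = 0.2126 A
P_R_c = I² × R_c = (0.2126)² × 680 = 30.73 W

30.7 W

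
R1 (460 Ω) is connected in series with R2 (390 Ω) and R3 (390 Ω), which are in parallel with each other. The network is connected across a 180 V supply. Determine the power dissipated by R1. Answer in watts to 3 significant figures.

First combine the parallel branches into one equivalent R_p, then R1 + R_p is a series pair.
R_p = (390×390)/(390+390) = 195.0 Ω
R_total = 460 + 195.0 = 655.0 Ω
I = V / R_total = 180 / 655.0 = 0.2748 A
All the current flows through R1; use P = I²R.
P_R1 = (0.2748)² × 460 = 34.74 W

34.7 W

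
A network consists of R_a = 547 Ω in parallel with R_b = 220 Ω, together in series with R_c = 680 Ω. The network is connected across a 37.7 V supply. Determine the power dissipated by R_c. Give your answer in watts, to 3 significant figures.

1.38 W

First find R_p for the parallel pair, then treat R_p + R_c as a series loop.
R_p = (547×220)/(547+220) = 156.9 Ω
R_total = R_p + 680 = 156.9 + 680 = 836.9 Ω
I = V / R_total = 37.7 / 836.9 = 0.04505 A
R_c is the series element, so its power is I²R.
P_R_c = (0.04505)² × 680 = 1.380 W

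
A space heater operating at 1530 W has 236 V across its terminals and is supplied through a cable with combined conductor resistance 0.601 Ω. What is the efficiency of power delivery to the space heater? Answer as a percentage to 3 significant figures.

I = P / V = 1530 / 236 = 6.483 A through the cable.
P_line = I² R_line = (6.483)² × 0.601 = 25.26 W
P_source = P_load + P_line = 1530 + 25.26 = 1555 W
η = P_load / P_source = 1530 / 1555 = 0.9838

98.4 %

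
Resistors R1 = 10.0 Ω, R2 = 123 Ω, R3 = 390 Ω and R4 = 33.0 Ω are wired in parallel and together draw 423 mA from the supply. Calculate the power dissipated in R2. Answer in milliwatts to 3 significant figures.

73.2 mW

Parallel branches share V, not I — compute V via R_eq, then use V²/R for the target branch.
1/R_eq = 1/10.0 + 1/123 + 1/390 + 1/33.0 ⇒ R_eq = 7.092 Ω
V = I_total × R_eq = 0.4230 × 7.092 = 3.000 V
P_R2 = V² / R2 = (3.000)² / 123 = 0.07317 W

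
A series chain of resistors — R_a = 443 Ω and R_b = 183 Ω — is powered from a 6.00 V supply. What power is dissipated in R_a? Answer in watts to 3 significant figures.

Every series element carries the same I. Get I from the total resistance, then P = I² × R_a.
R_total = 443 + 183 = 626.0 Ω
I = V / R_total = 6.00 / 626.0 = 0.009585 A
P_R_a = I² × R_a = (0.009585)² × 443 = 0.04070 W

0.0407 W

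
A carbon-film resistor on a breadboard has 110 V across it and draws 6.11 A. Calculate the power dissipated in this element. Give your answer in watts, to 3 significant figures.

672 W

With V and I both given, power follows immediately from P = V I.
P = 110 V × 6.110 A = 672.1 W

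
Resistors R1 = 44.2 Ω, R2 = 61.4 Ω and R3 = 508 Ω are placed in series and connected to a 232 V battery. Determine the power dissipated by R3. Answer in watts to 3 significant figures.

72.6 W

Every series element carries the same I. Get I from the total resistance, then P = I² × R3.
R_total = 44.2 + 61.4 + 508 = 613.6 Ω
I = V / R_total = 232 / 613.6 = 0.3781 A
P_R3 = I² × R3 = (0.3781)² × 508 = 72.62 W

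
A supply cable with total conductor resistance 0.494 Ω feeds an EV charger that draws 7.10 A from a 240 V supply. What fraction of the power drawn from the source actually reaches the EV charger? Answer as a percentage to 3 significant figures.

The supply cable carries the full 7.10 A.
P_line = I² R_line = (7.100)² × 0.494 = 24.90 W
P_source = V I = 240 × 7.100 = 1704 W; P_load = 1679 W
η = P_load / P_source = 1679 / 1704 = 0.9854

98.5 %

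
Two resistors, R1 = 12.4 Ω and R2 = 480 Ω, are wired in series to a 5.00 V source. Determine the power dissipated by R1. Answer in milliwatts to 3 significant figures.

Every series element carries the same I. Get I from the total resistance, then P = I² × R1.
R_total = 12.4 + 480 = 492.4 Ω
I = V / R_total = 5.00 / 492.4 = 0.01015 A
P_R1 = I² × R1 = (0.01015)² × 12.4 = 0.001279 W

1.28 mW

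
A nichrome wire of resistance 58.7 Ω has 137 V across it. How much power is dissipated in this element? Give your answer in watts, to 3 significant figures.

320 W

With V across and R both known, P = V²/R gives the dissipation directly.
P = (137 V)² / 58.7 Ω = 319.7 W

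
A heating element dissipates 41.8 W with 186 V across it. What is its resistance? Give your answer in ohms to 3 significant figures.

828 Ω

From P = V I = I²R = V²/R, with the two given quantities we get R = V² / P.
R = (186)² / 41.8 = 827.7 Ω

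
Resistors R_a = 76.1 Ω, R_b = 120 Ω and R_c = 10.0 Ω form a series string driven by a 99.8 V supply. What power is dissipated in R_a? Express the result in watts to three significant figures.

Series elements share the same current, so find I first, then use P = I²R.
R_total = 76.1 + 120 + 10.0 = 206.1 Ω
I = V / R_total = 99.8 / 206.1 = 0.4842 A
P_R_a = I² × R_a = (0.4842)² × 76.1 = 17.84 W

17.8 W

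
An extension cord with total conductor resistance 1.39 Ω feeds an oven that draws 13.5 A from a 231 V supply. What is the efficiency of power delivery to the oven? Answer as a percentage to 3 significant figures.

91.9 %

The extension cord carries the full 13.5 A.
P_line = I² R_line = (13.50)² × 1.39 = 253.3 W
P_source = V I = 231 × 13.50 = 3118 W; P_load = 2865 W
η = P_load / P_source = 2865 / 3118 = 0.9188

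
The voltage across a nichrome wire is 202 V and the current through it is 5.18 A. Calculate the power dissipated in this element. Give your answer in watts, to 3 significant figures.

Both the voltage across and the current through the element are known, so P = V I applies directly.
P = 202 V × 5.180 A = 1046 W

1050 W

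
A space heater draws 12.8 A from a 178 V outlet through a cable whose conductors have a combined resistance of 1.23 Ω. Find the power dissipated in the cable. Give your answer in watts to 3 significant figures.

202 W

Only the current and the line resistance are needed for the I²R loss.
The cable carries the full 12.8 A.
P_line = I² R_line = (12.80)² × 1.23 = 201.5 W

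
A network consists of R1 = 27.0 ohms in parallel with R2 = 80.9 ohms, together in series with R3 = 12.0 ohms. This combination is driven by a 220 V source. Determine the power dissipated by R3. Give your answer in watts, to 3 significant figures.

559 W

Collapse the R1‖R2 pair into one equivalent R_p; then R_p and R3 form a series string.
R_p = (27.0×80.9)/(27.0+80.9) = 20.24 Ω
R_total = R_p + 12.0 = 20.24 + 12.0 = 32.24 Ω
I = V / R_total = 220 / 32.24 = 6.823 A
All the supply current flows through R3; use P = I²R3.
P_R3 = (6.823)² × 12.0 = 558.6 W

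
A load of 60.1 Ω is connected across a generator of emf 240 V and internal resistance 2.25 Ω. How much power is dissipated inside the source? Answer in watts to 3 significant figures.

r is in series with the load, so it carries the full circuit current — the loss in it is I²r.
I = ε / (r + R) = 240 / (2.25 + 60.1) = 3.849 A
P_int = I² r = (3.849)² × 2.25 = 33.34 W

33.3 W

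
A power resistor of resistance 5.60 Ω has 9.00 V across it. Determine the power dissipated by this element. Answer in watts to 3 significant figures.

With V across and R both known, P = V²/R gives the dissipation directly.
P = (9.00 V)² / 5.60 Ω = 14.46 W

14.5 W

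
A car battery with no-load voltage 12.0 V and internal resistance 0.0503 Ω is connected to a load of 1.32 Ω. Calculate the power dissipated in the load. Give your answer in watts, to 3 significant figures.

Find the circuit current first, then P = I²R for the load (series elements share I).
I = ε / (r + R) = 12.0 / (0.0503 + 1.32) = 8.757 A
P_load = I² R = (8.757)² × 1.32 = 101.2 W

101 W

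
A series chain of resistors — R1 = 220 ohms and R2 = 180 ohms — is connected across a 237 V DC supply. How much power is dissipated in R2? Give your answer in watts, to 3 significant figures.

63.2 W

In a series string the same current flows through every resistor — find that current, then P = I²R for the one we want.
R_total = 220 + 180 = 400.0 Ω
I = V / R_total = 237 / 400.0 = 0.5925 A
P_R2 = I² × R2 = (0.5925)² × 180 = 63.19 W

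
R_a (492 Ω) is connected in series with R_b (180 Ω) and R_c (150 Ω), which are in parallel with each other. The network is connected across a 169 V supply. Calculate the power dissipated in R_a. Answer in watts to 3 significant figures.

42.7 W

Reduce the parallel pair to R_p first; the network is then a simple series string.
R_p = (180×150)/(180+150) = 81.82 Ω
R_total = 492 + 81.82 = 573.8 Ω
I = V / R_total = 169 / 573.8 = 0.2945 A
R_a is in the main series path, so its power is I²R_a.
P_R_a = (0.2945)² × 492 = 42.68 W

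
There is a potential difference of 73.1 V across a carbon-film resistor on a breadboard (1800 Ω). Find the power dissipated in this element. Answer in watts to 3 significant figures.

We know the drop across the element and its resistance — P = V²/R, one step.
P = (73.1 V)² / 1800 Ω = 2.969 W

2.97 W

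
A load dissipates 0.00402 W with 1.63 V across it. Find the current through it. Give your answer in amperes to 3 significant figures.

0.00247 A

The two known quantities fix the third via I = P / V.
I = 0.00402 / 1.63 = 0.002466 A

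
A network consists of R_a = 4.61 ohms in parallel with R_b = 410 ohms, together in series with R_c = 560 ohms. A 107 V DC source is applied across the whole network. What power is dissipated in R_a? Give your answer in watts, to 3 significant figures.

0.162 W

Combine R_a and R_b into their parallel equivalent first, reducing the network to two series resistors.
R_p = (4.61×410)/(4.61+410) = 4.559 Ω
R_total = R_p + 560 = 4.559 + 560 = 564.6 Ω
I = V / R_total = 107 / 564.6 = 0.1895 A
Voltage across the parallel pair: V_p = I × R_p = 0.1895 × 4.559 = 0.8640 V
R_a has V_p across it, so P = V_p²/R_a.
P_R_a = (0.8640)² / 4.61 = 0.1619 W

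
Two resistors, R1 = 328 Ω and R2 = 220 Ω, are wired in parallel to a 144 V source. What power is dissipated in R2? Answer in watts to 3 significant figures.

94.3 W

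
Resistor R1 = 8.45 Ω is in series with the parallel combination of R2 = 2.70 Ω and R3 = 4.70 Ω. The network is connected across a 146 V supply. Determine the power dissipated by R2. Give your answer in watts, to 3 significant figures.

Collapse R2‖R3 to a single equivalent, reducing the network to two series elements.
R_p = (2.70×4.70)/(2.70+4.70) = 1.715 Ω
R_total = 8.45 + 1.715 = 10.16 Ω
I = V / R_total = 146 / 10.16 = 14.36 A
Voltage across the parallel pair: V_p = I × R_p = 14.36 × 1.715 = 24.63 V
R2 sees V_p directly, so P = V_p² / R2.
P_R2 = (24.63)² / 2.70 = 224.7 W

225 W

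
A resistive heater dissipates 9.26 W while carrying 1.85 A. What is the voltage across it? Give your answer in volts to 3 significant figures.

From P = V I = I²R = V²/R, with the two given quantities we get V = P / I.
V = 9.26 / 1.850 = 5.005 V

5.01 V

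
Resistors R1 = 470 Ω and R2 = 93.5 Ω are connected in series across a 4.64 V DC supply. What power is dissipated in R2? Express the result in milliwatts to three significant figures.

6.34 mW

Every series element carries the same I. Get I from the total resistance, then P = I² × R2.
R_total = 470 + 93.5 = 563.5 Ω
I = V / R_total = 4.64 / 563.5 = 0.008234 A
P_R2 = I² × R2 = (0.008234)² × 93.5 = 0.006340 W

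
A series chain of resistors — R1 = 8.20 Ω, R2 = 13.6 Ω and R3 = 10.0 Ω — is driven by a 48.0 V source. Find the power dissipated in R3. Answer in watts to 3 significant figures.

Since the resistors are in series they all carry the loop current I = V/R_total; the power in any one is I²R.
R_total = 8.20 + 13.6 + 10.0 = 31.80 Ω
I = V / R_total = 48.0 / 31.80 = 1.509 A
P_R3 = I² × R3 = (1.509)² × 10.0 = 22.78 W

22.8 W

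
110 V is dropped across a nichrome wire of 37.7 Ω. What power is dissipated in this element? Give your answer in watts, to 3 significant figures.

321 W

With V across and R both known, P = V²/R gives the dissipation directly.
P = (110 V)² / 37.7 Ω = 321.0 W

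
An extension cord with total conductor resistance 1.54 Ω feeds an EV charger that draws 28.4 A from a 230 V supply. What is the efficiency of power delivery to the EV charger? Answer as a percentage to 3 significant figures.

The extension cord carries the full 28.4 A.
P_line = I² R_line = (28.40)² × 1.54 = 1242 W
P_source = V I = 230 × 28.40 = 6532 W; P_load = 5290 W
η = P_load / P_source = 5290 / 6532 = 0.8098

81.0 %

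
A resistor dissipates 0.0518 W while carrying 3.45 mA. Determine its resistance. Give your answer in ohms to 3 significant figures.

4350 Ω

The two known quantities fix the third via R = P / I².
R = 0.0518 / (0.003450)² = 4352 Ω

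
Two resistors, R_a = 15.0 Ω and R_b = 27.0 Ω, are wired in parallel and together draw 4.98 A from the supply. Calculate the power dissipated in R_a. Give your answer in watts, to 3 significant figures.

Only the total current is stated, so first find the parallel equivalent to get the voltage across the combination.
1/R_eq = 1/15.0 + 1/27.0 ⇒ R_eq = 9.643 Ω
V = I_total × R_eq = 4.980 × 9.643 = 48.02 V
P_R_a = V² / R_a = (48.02)² / 15.0 = 153.7 W

154 W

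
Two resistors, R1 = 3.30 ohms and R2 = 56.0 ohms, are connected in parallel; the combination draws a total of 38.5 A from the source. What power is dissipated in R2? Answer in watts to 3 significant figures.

We need the common branch voltage; get it from I_total × R_eq, then P = V²/R for the branch.
1/R_eq = 1/3.30 + 1/56.0 ⇒ R_eq = 3.116 Ω
V = I_total × R_eq = 38.50 × 3.116 = 120.0 V
P_R2 = V² / R2 = (120.0)² / 56.0 = 257.1 W

257 W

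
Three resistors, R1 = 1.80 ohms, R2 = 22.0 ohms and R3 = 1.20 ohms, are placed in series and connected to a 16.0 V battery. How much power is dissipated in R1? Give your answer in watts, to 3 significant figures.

The current is common to all series resistors; compute it, then apply P = I²R for the target.
R_total = 1.80 + 22.0 + 1.20 = 25.00 Ω
I = V / R_total = 16.0 / 25.00 = 0.6400 A
P_R1 = I² × R1 = (0.6400)² × 1.80 = 0.7373 W

0.737 W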